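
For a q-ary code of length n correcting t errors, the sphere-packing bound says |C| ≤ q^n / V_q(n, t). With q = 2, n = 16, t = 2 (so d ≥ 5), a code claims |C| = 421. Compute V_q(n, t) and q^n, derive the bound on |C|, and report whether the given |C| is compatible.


V_q(n, t) = 137, q^n = 65536, Hamming bound = 478, |C| = 421 ≤ bound (satisfied).

Step 1: Compute V_q(n, t) = Σ_{j=0}^2 C(n, j) (q−1)^j.
  j = 0: C(16,0)·(1)^0 = 1·1 = 1.
  j = 1: C(16,1)·(1)^1 = 16·1 = 16.
  j = 2: C(16,2)·(1)^2 = 120·1 = 120.
  V_q(n, t) = 1 + 16 + 120 = 137.
Step 2: q^n = 2^16 = 65536.
Step 3: Hamming bound ⌊q^n / V_q(n,t)⌋ = ⌊65536/137⌋ = 478.
Step 4: Compare |C| = 421 to 478: satisfied.
The claimed |C| lies below the Hamming bound.


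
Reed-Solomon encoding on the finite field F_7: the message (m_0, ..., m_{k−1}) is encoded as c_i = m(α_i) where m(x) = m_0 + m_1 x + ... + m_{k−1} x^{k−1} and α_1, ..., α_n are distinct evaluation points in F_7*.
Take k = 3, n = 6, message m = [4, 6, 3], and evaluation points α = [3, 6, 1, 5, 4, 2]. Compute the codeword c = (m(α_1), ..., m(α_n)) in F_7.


c = [0, 1, 6, 4, 6, 0]

Message polynomial: m(x) = 4 + 6·x + 3·x^2 (mod 7).
For each evaluation point α_i, compute m(α_i) mod 7:
  α_1 = 3: Horner steps 3 → 1 → 0, so m(3) = 0.
  α_2 = 6: Horner steps 3 → 3 → 1, so m(6) = 1.
  α_3 = 1: Horner steps 3 → 2 → 6, so m(1) = 6.
  α_4 = 5: Horner steps 3 → 0 → 4, so m(5) = 4.
  α_5 = 4: Horner steps 3 → 4 → 6, so m(4) = 6.
  α_6 = 2: Horner steps 3 → 5 → 0, so m(2) = 0.
Codeword c = [0, 1, 6, 4, 6, 0] ∈ F_7^6.


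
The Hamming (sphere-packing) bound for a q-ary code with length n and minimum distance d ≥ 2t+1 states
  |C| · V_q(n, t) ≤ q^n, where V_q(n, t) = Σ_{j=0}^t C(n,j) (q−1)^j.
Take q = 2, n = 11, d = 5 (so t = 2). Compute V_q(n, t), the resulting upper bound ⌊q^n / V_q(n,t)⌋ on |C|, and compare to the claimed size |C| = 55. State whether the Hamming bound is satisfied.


V_q(n, t) = 67, q^n = 2048, Hamming bound = 30, |C| = 55 > bound (violated).

Step 1: Compute V_q(n, t) = Σ_{j=0}^2 C(n, j) (q−1)^j.
  j = 0: C(11,0)·(1)^0 = 1·1 = 1.
  j = 1: C(11,1)·(1)^1 = 11·1 = 11.
  j = 2: C(11,2)·(1)^2 = 55·1 = 55.
  V_q(n, t) = 1 + 11 + 55 = 67.
Step 2: q^n = 2^11 = 2048.
Step 3: Hamming bound ⌊q^n / V_q(n,t)⌋ = ⌊2048/67⌋ = 30.
Step 4: Compare |C| = 55 to 30: violated.
The claimed |C| lies above the Hamming bound, so no 2-ary code of length 11 with d ≥ 5 can have 55 codewords.


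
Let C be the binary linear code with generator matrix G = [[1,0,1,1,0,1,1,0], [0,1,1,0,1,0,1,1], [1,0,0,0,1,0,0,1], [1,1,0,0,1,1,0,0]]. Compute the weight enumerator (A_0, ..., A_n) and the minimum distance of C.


Weight distribution: A_0 = 1, A_2 = 1, A_3 = 4, A_4 = 3, A_5 = 4, A_6 = 3. Minimum distance d = 2.

Enumerate all 2^4 = 16 messages m ∈ F_2^4.
For each, compute codeword c = mG in F_2^8, then tally its weight.
  m = 0000 → c = 00000000, weight = 0.
  m = 1000 → c = 10110110, weight = 5.
  m = 0100 → c = 01101011, weight = 5.
  m = 1100 → c = 11011101, weight = 6.
  m = 0010 → c = 10001001, weight = 3.
  m = 1010 → c = 00111111, weight = 6.
  m = 0110 → c = 11100010, weight = 4.
  m = 1110 → c = 01010100, weight = 3.
  m = 0001 → c = 11001100, weight = 4.
  m = 1001 → c = 01111010, weight = 5.
  m = 0101 → c = 10100111, weight = 5.
  m = 1101 → c = 00010001, weight = 2.
  m = 0011 → c = 01000101, weight = 3.
  m = 1011 → c = 11110011, weight = 6.
  m = 0111 → c = 00101110, weight = 4.
  m = 1111 → c = 10011000, weight = 3.
Tally weights:
  weight 0: 1 codewords.
  weight 2: 1 codewords.
  weight 3: 4 codewords.
  weight 4: 3 codewords.
  weight 5: 4 codewords.
  weight 6: 3 codewords.
Minimum distance d = smallest w > 0 with A_w > 0 = 2.
Sanity: Σ A_w = 16 = 2^4 = 16 ✓.


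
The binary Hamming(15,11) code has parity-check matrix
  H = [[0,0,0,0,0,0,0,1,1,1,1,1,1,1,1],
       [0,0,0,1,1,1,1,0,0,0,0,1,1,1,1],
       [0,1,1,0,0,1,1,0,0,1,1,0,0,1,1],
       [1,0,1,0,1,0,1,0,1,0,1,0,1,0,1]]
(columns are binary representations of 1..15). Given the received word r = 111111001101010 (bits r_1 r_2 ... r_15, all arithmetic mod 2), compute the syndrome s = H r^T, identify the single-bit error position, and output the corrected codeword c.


s = (0, 1, 1, 0)^T, error position = 6, corrected codeword c = 111110001101010

Compute s = H r^T mod 2 one row at a time:
  s_1 = 0 + 1 + 1 + 0 + 1 + 0 + 1 + 0 = 4 ≡ 0 (mod 2).
  s_2 = 1 + 1 + 1 + 0 + 1 + 0 + 1 + 0 = 5 ≡ 1 (mod 2).
  s_3 = 1 + 1 + 1 + 0 + 1 + 0 + 1 + 0 = 5 ≡ 1 (mod 2).
  s_4 = 1 + 1 + 1 + 0 + 1 + 0 + 0 + 0 = 4 ≡ 0 (mod 2).
s = (0, 1, 1, 0)^T — this equals column 6 of H (binary 0110), so error is at position 6.
Correct: flip bit 6 of r = 111111001101010 to get c = 111110001101010.


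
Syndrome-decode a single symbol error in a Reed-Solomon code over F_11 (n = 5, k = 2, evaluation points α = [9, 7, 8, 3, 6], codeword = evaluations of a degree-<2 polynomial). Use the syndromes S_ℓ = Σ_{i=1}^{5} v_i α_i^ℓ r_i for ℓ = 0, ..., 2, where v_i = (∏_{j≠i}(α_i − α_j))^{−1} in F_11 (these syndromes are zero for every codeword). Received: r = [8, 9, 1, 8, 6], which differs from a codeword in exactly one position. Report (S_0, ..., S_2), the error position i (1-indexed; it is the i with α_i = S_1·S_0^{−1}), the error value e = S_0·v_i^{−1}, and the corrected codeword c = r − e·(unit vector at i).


S = (5, 1, 9), error at position 1, error magnitude e = 4, c = [4, 9, 1, 8, 6].

Step 1: column multipliers v_i = (∏_{j≠i}(α_i − α_j))^{−1} mod 11.
  i = 1 (α = 9): (9−7)(9−8)(9−3)(9−6) = 2·1·6·3 = 36 ≡ 3, so v_1 = 3^{−1} = 4 (mod 11).
  i = 2 (α = 7): (7−9)(7−8)(7−3)(7−6) = (−2)·(−1)·4·1 = 8 ≡ 8, so v_2 = 8^{−1} = 7 (mod 11).
  i = 3 (α = 8): (8−9)(8−7)(8−3)(8−6) = (−1)·1·5·2 = −10 ≡ 1, so v_3 = 1^{−1} = 1 (mod 11).
  i = 4 (α = 3): (3−9)(3−7)(3−8)(3−6) = (−6)·(−4)·(−5)·(−3) = 360 ≡ 8, so v_4 = 8^{−1} = 7 (mod 11).
  i = 5 (α = 6): (6−9)(6−7)(6−8)(6−3) = (−3)·(−1)·(−2)·3 = −18 ≡ 4, so v_5 = 4^{−1} = 3 (mod 11).
  v = [4, 7, 1, 7, 3].
Step 2: syndromes of r = [8, 9, 1, 8, 6] (all sums mod 11).
  S_0 = Σ v_i r_i = 4·8 + 7·9 + 1·1 + 7·8 + 3·6 = 170 ≡ 5.
  S_1 = Σ v_i α_i r_i = 4·9·8 + 7·7·9 + 1·8·1 + 7·3·8 + 3·6·6 = 1013 ≡ 1.
  α_i^2 mod 11 = [4, 5, 9, 9, 3].
  S_2 = Σ v_i α_i^2 r_i = 4·4·8 + 7·5·9 + 1·9·1 + 7·9·8 + 3·3·6 = 1010 ≡ 9.
  S = (5, 1, 9) ≠ 0, so r is not a codeword (an error is present).
Step 3: locate the error. For a single error e at position i, S_ℓ = v_i·e·α_i^ℓ, so α_err = S_1/S_0.
  S_0^{−1} = 5^{−1} = 9 (mod 11), so α_err = 1·9 = 9 ≡ 9 = α_1. Error position i = 1.
  Consistency check: S_2/S_1 = 9·1 = 9 ≡ 9 = α_err ✓ (single-error assumption holds).
Step 4: error magnitude e = S_0/v_1 = S_0·∏_{j≠1}(α_1 − α_j) = 5·3 = 15 ≡ 4 (mod 11).
Step 5: correct position 1: c_1 = r_1 − e = 8 − 4 ≡ 4 (mod 11). Hence c = [4, 9, 1, 8, 6].
  Check: interpolating c through the α_i gives m(x) = 10 + 3·x (degree < 2) with m(α_i) = c_i for every i, so c is indeed a codeword.


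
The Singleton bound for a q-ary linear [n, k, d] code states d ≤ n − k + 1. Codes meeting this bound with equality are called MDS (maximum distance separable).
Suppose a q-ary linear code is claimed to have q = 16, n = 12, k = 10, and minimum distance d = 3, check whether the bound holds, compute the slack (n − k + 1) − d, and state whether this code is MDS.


Singleton RHS = n − k + 1 = 3, slack = 0, bound satisfied, MDS.

Singleton bound: d ≤ n − k + 1.
Here n = 12, k = 10, so n − k + 1 = 3.
Given d = 3, check d ≤ 3: YES.
Slack = (n − k + 1) − d = 0.
The code is MDS (slack = 0).
Description: the claimed parameters are [12, 10, 3]_16; such a code would be MDS (meets Singleton bound).


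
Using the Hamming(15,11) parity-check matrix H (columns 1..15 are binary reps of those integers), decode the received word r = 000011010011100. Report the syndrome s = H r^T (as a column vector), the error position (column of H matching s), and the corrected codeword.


s = (0, 0, 0, 1)^T, error position = 1, corrected codeword c = 100011010011100

Compute s = H r^T mod 2 one row at a time:
  s_1 = 1 + 0 + 0 + 1 + 1 + 1 + 0 + 0 = 4 ≡ 0 (mod 2).
  s_2 = 0 + 1 + 1 + 0 + 1 + 1 + 0 + 0 = 4 ≡ 0 (mod 2).
  s_3 = 0 + 0 + 1 + 0 + 0 + 1 + 0 + 0 = 2 ≡ 0 (mod 2).
  s_4 = 0 + 0 + 1 + 0 + 0 + 1 + 1 + 0 = 3 ≡ 1 (mod 2).
s = (0, 0, 0, 1)^T — this equals column 1 of H (binary 0001), so error is at position 1.
Correct: flip bit 1 of r = 000011010011100 to get c = 100011010011100.


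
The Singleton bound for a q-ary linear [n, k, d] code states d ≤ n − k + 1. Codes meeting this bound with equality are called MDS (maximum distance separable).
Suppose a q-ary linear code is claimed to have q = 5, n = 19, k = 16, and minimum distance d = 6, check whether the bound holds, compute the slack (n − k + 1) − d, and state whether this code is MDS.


Singleton RHS = n − k + 1 = 4, slack = -2, bound violated (no such code; not MDS).

Singleton bound: d ≤ n − k + 1.
Here n = 19, k = 16, so n − k + 1 = 4.
Given d = 6, check d ≤ 4: NO.
Slack = (n − k + 1) − d = -2.
The slack is negative: d = 6 exceeds n − k + 1 = 4 by 2, so the Singleton bound is violated and no linear [19, 16, 6]_5 code can exist. In particular it is not MDS (MDS requires d = n − k + 1 exactly).
Description: the claimed parameters are [19, 16, 6]_5; such a code would be impossible (violates the Singleton bound).


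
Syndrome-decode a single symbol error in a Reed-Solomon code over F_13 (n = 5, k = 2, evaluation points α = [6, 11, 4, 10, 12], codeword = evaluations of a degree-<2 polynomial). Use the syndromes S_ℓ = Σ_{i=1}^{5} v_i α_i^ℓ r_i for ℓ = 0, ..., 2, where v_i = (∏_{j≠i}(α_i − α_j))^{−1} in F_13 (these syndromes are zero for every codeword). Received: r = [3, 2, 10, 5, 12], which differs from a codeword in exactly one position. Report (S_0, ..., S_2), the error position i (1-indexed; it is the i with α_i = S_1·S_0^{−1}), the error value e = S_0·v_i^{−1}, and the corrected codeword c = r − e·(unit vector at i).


S = (11, 1, 6), error at position 1, error magnitude e = 12, c = [4, 2, 10, 5, 12].

Step 1: column multipliers v_i = (∏_{j≠i}(α_i − α_j))^{−1} mod 13.
  i = 1 (α = 6): (6−11)(6−4)(6−10)(6−12) = (−5)·2·(−4)·(−6) = −240 ≡ 7, so v_1 = 7^{−1} = 2 (mod 13).
  i = 2 (α = 11): (11−6)(11−4)(11−10)(11−12) = 5·7·1·(−1) = −35 ≡ 4, so v_2 = 4^{−1} = 10 (mod 13).
  i = 3 (α = 4): (4−6)(4−11)(4−10)(4−12) = (−2)·(−7)·(−6)·(−8) = 672 ≡ 9, so v_3 = 9^{−1} = 3 (mod 13).
  i = 4 (α = 10): (10−6)(10−11)(10−4)(10−12) = 4·(−1)·6·(−2) = 48 ≡ 9, so v_4 = 9^{−1} = 3 (mod 13).
  i = 5 (α = 12): (12−6)(12−11)(12−4)(12−10) = 6·1·8·2 = 96 ≡ 5, so v_5 = 5^{−1} = 8 (mod 13).
  v = [2, 10, 3, 3, 8].
Step 2: syndromes of r = [3, 2, 10, 5, 12] (all sums mod 13).
  S_0 = Σ v_i r_i = 2·3 + 10·2 + 3·10 + 3·5 + 8·12 = 167 ≡ 11.
  S_1 = Σ v_i α_i r_i = 2·6·3 + 10·11·2 + 3·4·10 + 3·10·5 + 8·12·12 = 1678 ≡ 1.
  α_i^2 mod 13 = [10, 4, 3, 9, 1].
  S_2 = Σ v_i α_i^2 r_i = 2·10·3 + 10·4·2 + 3·3·10 + 3·9·5 + 8·1·12 = 461 ≡ 6.
  S = (11, 1, 6) ≠ 0, so r is not a codeword (an error is present).
Step 3: locate the error. For a single error e at position i, S_ℓ = v_i·e·α_i^ℓ, so α_err = S_1/S_0.
  S_0^{−1} = 11^{−1} = 6 (mod 13), so α_err = 1·6 = 6 ≡ 6 = α_1. Error position i = 1.
  Consistency check: S_2/S_1 = 6·1 = 6 ≡ 6 = α_err ✓ (single-error assumption holds).
Step 4: error magnitude e = S_0/v_1 = S_0·∏_{j≠1}(α_1 − α_j) = 11·7 = 77 ≡ 12 (mod 13).
Step 5: correct position 1: c_1 = r_1 − e = 3 − 12 ≡ 4 (mod 13). Hence c = [4, 2, 10, 5, 12].
  Check: interpolating c through the α_i gives m(x) = 9 + 10·x (degree < 2) with m(α_i) = c_i for every i, so c is indeed a codeword.


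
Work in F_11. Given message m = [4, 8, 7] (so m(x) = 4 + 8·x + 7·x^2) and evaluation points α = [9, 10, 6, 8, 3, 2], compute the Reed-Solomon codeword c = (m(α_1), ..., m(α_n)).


c = [5, 3, 7, 10, 3, 4]

Message polynomial: m(x) = 4 + 8·x + 7·x^2 (mod 11).
For each evaluation point α_i, compute m(α_i) mod 11:
  α_1 = 9: Horner steps 7 → 5 → 5, so m(9) = 5.
  α_2 = 10: Horner steps 7 → 1 → 3, so m(10) = 3.
  α_3 = 6: Horner steps 7 → 6 → 7, so m(6) = 7.
  α_4 = 8: Horner steps 7 → 9 → 10, so m(8) = 10.
  α_5 = 3: Horner steps 7 → 7 → 3, so m(3) = 3.
  α_6 = 2: Horner steps 7 → 0 → 4, so m(2) = 4.
Codeword c = [5, 3, 7, 10, 3, 4] ∈ F_11^6.


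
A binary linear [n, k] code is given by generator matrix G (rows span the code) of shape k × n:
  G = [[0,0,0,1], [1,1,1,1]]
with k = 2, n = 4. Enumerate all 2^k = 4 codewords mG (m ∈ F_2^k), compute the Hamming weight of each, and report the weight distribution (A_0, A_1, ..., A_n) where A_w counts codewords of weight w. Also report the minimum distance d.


Weight distribution: A_0 = 1, A_1 = 1, A_3 = 1, A_4 = 1. Minimum distance d = 1.

Enumerate all 2^2 = 4 messages m ∈ F_2^2.
For each, compute codeword c = mG in F_2^4, then tally its weight.
  m = 00 → c = 0000, weight = 0.
  m = 10 → c = 0001, weight = 1.
  m = 01 → c = 1111, weight = 4.
  m = 11 → c = 1110, weight = 3.
Tally weights:
  weight 0: 1 codewords.
  weight 1: 1 codewords.
  weight 3: 1 codewords.
  weight 4: 1 codewords.
Minimum distance d = smallest w > 0 with A_w > 0 = 1.
Sanity: Σ A_w = 4 = 2^2 = 4 ✓.


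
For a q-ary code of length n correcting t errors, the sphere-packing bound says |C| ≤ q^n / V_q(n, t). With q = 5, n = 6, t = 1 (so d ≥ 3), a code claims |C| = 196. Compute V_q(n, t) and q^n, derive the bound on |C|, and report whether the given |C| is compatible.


V_q(n, t) = 25, q^n = 15625, Hamming bound = 625, |C| = 196 ≤ bound (satisfied).

Step 1: Compute V_q(n, t) = Σ_{j=0}^1 C(n, j) (q−1)^j.
  j = 0: C(6,0)·(4)^0 = 1·1 = 1.
  j = 1: C(6,1)·(4)^1 = 6·4 = 24.
  V_q(n, t) = 1 + 24 = 25.
Step 2: q^n = 5^6 = 15625.
Step 3: Hamming bound ⌊q^n / V_q(n,t)⌋ = ⌊15625/25⌋ = 625.
Step 4: Compare |C| = 196 to 625: satisfied.
The claimed |C| lies below the Hamming bound.


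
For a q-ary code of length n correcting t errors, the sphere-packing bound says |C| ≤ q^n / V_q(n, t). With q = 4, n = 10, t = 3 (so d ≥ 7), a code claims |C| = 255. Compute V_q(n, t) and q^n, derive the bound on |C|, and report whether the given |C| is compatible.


V_q(n, t) = 3676, q^n = 1048576, Hamming bound = 285, |C| = 255 ≤ bound (satisfied).

Step 1: Compute V_q(n, t) = Σ_{j=0}^3 C(n, j) (q−1)^j.
  j = 0: C(10,0)·(3)^0 = 1·1 = 1.
  j = 1: C(10,1)·(3)^1 = 10·3 = 30.
  j = 2: C(10,2)·(3)^2 = 45·9 = 405.
  j = 3: C(10,3)·(3)^3 = 120·27 = 3240.
  V_q(n, t) = 1 + 30 + 405 + 3240 = 3676.
Step 2: q^n = 4^10 = 1048576.
Step 3: Hamming bound ⌊q^n / V_q(n,t)⌋ = ⌊1048576/3676⌋ = 285.
Step 4: Compare |C| = 255 to 285: satisfied.
The claimed |C| lies below the Hamming bound.


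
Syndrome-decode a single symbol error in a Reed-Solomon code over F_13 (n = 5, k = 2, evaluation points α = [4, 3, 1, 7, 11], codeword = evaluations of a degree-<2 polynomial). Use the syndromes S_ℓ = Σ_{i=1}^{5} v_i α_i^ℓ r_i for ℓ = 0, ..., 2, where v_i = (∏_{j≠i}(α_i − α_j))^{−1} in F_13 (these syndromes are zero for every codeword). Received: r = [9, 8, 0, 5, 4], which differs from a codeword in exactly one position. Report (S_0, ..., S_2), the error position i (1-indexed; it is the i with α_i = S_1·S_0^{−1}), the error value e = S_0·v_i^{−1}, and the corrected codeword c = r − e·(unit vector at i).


S = (2, 6, 5), error at position 2, error magnitude e = 2, c = [9, 6, 0, 5, 4].

Step 1: column multipliers v_i = (∏_{j≠i}(α_i − α_j))^{−1} mod 13.
  i = 1 (α = 4): (4−3)(4−1)(4−7)(4−11) = 1·3·(−3)·(−7) = 63 ≡ 11, so v_1 = 11^{−1} = 6 (mod 13).
  i = 2 (α = 3): (3−4)(3−1)(3−7)(3−11) = (−1)·2·(−4)·(−8) = −64 ≡ 1, so v_2 = 1^{−1} = 1 (mod 13).
  i = 3 (α = 1): (1−4)(1−3)(1−7)(1−11) = (−3)·(−2)·(−6)·(−10) = 360 ≡ 9, so v_3 = 9^{−1} = 3 (mod 13).
  i = 4 (α = 7): (7−4)(7−3)(7−1)(7−11) = 3·4·6·(−4) = −288 ≡ 11, so v_4 = 11^{−1} = 6 (mod 13).
  i = 5 (α = 11): (11−4)(11−3)(11−1)(11−7) = 7·8·10·4 = 2240 ≡ 4, so v_5 = 4^{−1} = 10 (mod 13).
  v = [6, 1, 3, 6, 10].
Step 2: syndromes of r = [9, 8, 0, 5, 4] (all sums mod 13).
  S_0 = Σ v_i r_i = 6·9 + 1·8 + 3·0 + 6·5 + 10·4 = 132 ≡ 2.
  S_1 = Σ v_i α_i r_i = 6·4·9 + 1·3·8 + 3·1·0 + 6·7·5 + 10·11·4 = 890 ≡ 6.
  α_i^2 mod 13 = [3, 9, 1, 10, 4].
  S_2 = Σ v_i α_i^2 r_i = 6·3·9 + 1·9·8 + 3·1·0 + 6·10·5 + 10·4·4 = 694 ≡ 5.
  S = (2, 6, 5) ≠ 0, so r is not a codeword (an error is present).
Step 3: locate the error. For a single error e at position i, S_ℓ = v_i·e·α_i^ℓ, so α_err = S_1/S_0.
  S_0^{−1} = 2^{−1} = 7 (mod 13), so α_err = 6·7 = 42 ≡ 3 = α_2. Error position i = 2.
  Consistency check: S_2/S_1 = 5·11 = 55 ≡ 3 = α_err ✓ (single-error assumption holds).
Step 4: error magnitude e = S_0/v_2 = S_0·∏_{j≠2}(α_2 − α_j) = 2·1 = 2 ≡ 2 (mod 13).
Step 5: correct position 2: c_2 = r_2 − e = 8 − 2 ≡ 6 (mod 13). Hence c = [9, 6, 0, 5, 4].
  Check: interpolating c through the α_i gives m(x) = 10 + 3·x (degree < 2) with m(α_i) = c_i for every i, so c is indeed a codeword.


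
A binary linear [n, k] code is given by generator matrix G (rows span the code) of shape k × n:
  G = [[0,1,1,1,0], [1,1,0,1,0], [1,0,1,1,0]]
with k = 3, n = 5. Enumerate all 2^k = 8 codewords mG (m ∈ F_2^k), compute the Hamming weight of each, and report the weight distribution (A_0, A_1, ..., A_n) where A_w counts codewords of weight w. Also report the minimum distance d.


Weight distribution: A_0 = 1, A_1 = 1, A_2 = 3, A_3 = 3. Minimum distance d = 1.

Enumerate all 2^3 = 8 messages m ∈ F_2^3.
For each, compute codeword c = mG in F_2^5, then tally its weight.
  m = 000 → c = 00000, weight = 0.
  m = 100 → c = 01110, weight = 3.
  m = 010 → c = 11010, weight = 3.
  m = 110 → c = 10100, weight = 2.
  m = 001 → c = 10110, weight = 3.
  m = 101 → c = 11000, weight = 2.
  m = 011 → c = 01100, weight = 2.
  m = 111 → c = 00010, weight = 1.
Tally weights:
  weight 0: 1 codewords.
  weight 1: 1 codewords.
  weight 2: 3 codewords.
  weight 3: 3 codewords.
Minimum distance d = smallest w > 0 with A_w > 0 = 1.
Sanity: Σ A_w = 8 = 2^3 = 8 ✓.


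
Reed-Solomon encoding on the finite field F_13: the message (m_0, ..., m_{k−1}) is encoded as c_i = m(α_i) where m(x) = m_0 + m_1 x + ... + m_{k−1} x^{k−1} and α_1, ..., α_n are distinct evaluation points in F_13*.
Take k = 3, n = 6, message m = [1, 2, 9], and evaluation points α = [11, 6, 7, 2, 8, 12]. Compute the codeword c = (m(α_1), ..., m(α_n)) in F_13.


c = [7, 12, 1, 2, 8, 8]

Message polynomial: m(x) = 1 + 2·x + 9·x^2 (mod 13).
For each evaluation point α_i, compute m(α_i) mod 13:
  α_1 = 11: Horner steps 9 → 10 → 7, so m(11) = 7.
  α_2 = 6: Horner steps 9 → 4 → 12, so m(6) = 12.
  α_3 = 7: Horner steps 9 → 0 → 1, so m(7) = 1.
  α_4 = 2: Horner steps 9 → 7 → 2, so m(2) = 2.
  α_5 = 8: Horner steps 9 → 9 → 8, so m(8) = 8.
  α_6 = 12: Horner steps 9 → 6 → 8, so m(12) = 8.
Codeword c = [7, 12, 1, 2, 8, 8] ∈ F_13^6.


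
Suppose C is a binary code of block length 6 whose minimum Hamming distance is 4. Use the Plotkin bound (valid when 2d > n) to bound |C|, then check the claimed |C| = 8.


Plotkin bound M ≤ 4; given |C| = 8 > bound (violated).

Check applicability: 2d = 8, n = 6.
2d − n = 2 > 0, so Plotkin applies.
Compute d/(2d−n) = 4/2 ≈ 2.0000.
⌊d/(2d−n)⌋ = 2.
Plotkin bound: M ≤ 2·2 = 4.
Given |C| = 8, check: VIOLATED.
This |C| is above the Plotkin bound, so no binary code with n = 6, d = 4 and 8 codewords exists.


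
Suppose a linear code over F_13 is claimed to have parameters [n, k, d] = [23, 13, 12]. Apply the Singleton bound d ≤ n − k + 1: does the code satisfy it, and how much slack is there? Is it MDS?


Singleton RHS = n − k + 1 = 11, slack = -1, bound violated (no such code; not MDS).

Singleton bound: d ≤ n − k + 1.
Here n = 23, k = 13, so n − k + 1 = 11.
Given d = 12, check d ≤ 11: NO.
Slack = (n − k + 1) − d = -1.
The slack is negative: d = 12 exceeds n − k + 1 = 11 by 1, so the Singleton bound is violated and no linear [23, 13, 12]_13 code can exist. In particular it is not MDS (MDS requires d = n − k + 1 exactly).
Description: the claimed parameters are [23, 13, 12]_13; such a code would be impossible (violates the Singleton bound).


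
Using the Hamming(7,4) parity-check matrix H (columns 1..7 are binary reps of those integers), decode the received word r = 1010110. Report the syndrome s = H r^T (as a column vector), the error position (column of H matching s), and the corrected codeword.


s = (0, 0, 1)^T, error position = 1, corrected codeword c = 0010110

Compute s = H r^T mod 2 one row at a time:
  s_1 = 0 + 1 + 1 + 0 = 2 ≡ 0 (mod 2).
  s_2 = 0 + 1 + 1 + 0 = 2 ≡ 0 (mod 2).
  s_3 = 1 + 1 + 1 + 0 = 3 ≡ 1 (mod 2).
s = (0, 0, 1)^T — this equals column 1 of H (binary 001), so error is at position 1.
Correct: flip bit 1 of r = 1010110 to get c = 0010110.


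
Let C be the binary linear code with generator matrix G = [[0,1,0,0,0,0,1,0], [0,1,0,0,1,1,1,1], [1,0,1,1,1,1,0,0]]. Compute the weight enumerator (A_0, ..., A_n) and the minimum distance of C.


Weight distribution: A_0 = 1, A_2 = 1, A_3 = 1, A_4 = 1, A_5 = 2, A_6 = 1, A_7 = 1. Minimum distance d = 2.

Enumerate all 2^3 = 8 messages m ∈ F_2^3.
For each, compute codeword c = mG in F_2^8, then tally its weight.
  m = 000 → c = 00000000, weight = 0.
  m = 100 → c = 01000010, weight = 2.
  m = 010 → c = 01001111, weight = 5.
  m = 110 → c = 00001101, weight = 3.
  m = 001 → c = 10111100, weight = 5.
  m = 101 → c = 11111110, weight = 7.
  m = 011 → c = 11110011, weight = 6.
  m = 111 → c = 10110001, weight = 4.
Tally weights:
  weight 0: 1 codewords.
  weight 2: 1 codewords.
  weight 3: 1 codewords.
  weight 4: 1 codewords.
  weight 5: 2 codewords.
  weight 6: 1 codewords.
  weight 7: 1 codewords.
Minimum distance d = smallest w > 0 with A_w > 0 = 2.
Sanity: Σ A_w = 8 = 2^3 = 8 ✓.


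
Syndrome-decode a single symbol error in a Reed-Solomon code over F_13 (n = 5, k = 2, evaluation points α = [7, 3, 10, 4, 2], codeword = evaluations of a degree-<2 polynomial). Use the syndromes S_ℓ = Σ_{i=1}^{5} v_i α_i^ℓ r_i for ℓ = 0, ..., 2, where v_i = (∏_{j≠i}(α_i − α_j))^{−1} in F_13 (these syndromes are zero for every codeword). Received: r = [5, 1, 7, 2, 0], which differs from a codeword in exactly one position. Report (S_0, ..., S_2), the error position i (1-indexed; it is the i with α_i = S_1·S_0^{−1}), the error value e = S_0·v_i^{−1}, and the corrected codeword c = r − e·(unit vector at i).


S = (11, 6, 8), error at position 3, error magnitude e = 12, c = [5, 1, 8, 2, 0].

Step 1: column multipliers v_i = (∏_{j≠i}(α_i − α_j))^{−1} mod 13.
  i = 1 (α = 7): (7−3)(7−10)(7−4)(7−2) = 4·(−3)·3·5 = −180 ≡ 2, so v_1 = 2^{−1} = 7 (mod 13).
  i = 2 (α = 3): (3−7)(3−10)(3−4)(3−2) = (−4)·(−7)·(−1)·1 = −28 ≡ 11, so v_2 = 11^{−1} = 6 (mod 13).
  i = 3 (α = 10): (10−7)(10−3)(10−4)(10−2) = 3·7·6·8 = 1008 ≡ 7, so v_3 = 7^{−1} = 2 (mod 13).
  i = 4 (α = 4): (4−7)(4−3)(4−10)(4−2) = (−3)·1·(−6)·2 = 36 ≡ 10, so v_4 = 10^{−1} = 4 (mod 13).
  i = 5 (α = 2): (2−7)(2−3)(2−10)(2−4) = (−5)·(−1)·(−8)·(−2) = 80 ≡ 2, so v_5 = 2^{−1} = 7 (mod 13).
  v = [7, 6, 2, 4, 7].
Step 2: syndromes of r = [5, 1, 7, 2, 0] (all sums mod 13).
  S_0 = Σ v_i r_i = 7·5 + 6·1 + 2·7 + 4·2 + 7·0 = 63 ≡ 11.
  S_1 = Σ v_i α_i r_i = 7·7·5 + 6·3·1 + 2·10·7 + 4·4·2 + 7·2·0 = 435 ≡ 6.
  α_i^2 mod 13 = [10, 9, 9, 3, 4].
  S_2 = Σ v_i α_i^2 r_i = 7·10·5 + 6·9·1 + 2·9·7 + 4·3·2 + 7·4·0 = 554 ≡ 8.
  S = (11, 6, 8) ≠ 0, so r is not a codeword (an error is present).
Step 3: locate the error. For a single error e at position i, S_ℓ = v_i·e·α_i^ℓ, so α_err = S_1/S_0.
  S_0^{−1} = 11^{−1} = 6 (mod 13), so α_err = 6·6 = 36 ≡ 10 = α_3. Error position i = 3.
  Consistency check: S_2/S_1 = 8·11 = 88 ≡ 10 = α_err ✓ (single-error assumption holds).
Step 4: error magnitude e = S_0/v_3 = S_0·∏_{j≠3}(α_3 − α_j) = 11·7 = 77 ≡ 12 (mod 13).
Step 5: correct position 3: c_3 = r_3 − e = 7 − 12 ≡ 8 (mod 13). Hence c = [5, 1, 8, 2, 0].
  Check: interpolating c through the α_i gives m(x) = 11 + 1·x (degree < 2) with m(α_i) = c_i for every i, so c is indeed a codeword.


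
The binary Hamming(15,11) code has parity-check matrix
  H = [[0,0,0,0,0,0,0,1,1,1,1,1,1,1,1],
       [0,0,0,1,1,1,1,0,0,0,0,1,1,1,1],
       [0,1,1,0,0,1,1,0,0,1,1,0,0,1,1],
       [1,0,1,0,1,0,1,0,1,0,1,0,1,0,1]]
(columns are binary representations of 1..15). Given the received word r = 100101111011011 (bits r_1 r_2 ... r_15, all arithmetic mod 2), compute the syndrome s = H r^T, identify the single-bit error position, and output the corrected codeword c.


s = (0, 0, 1, 1)^T, error position = 3, corrected codeword c = 101101111011011

Compute s = H r^T mod 2 one row at a time:
  s_1 = 1 + 1 + 0 + 1 + 1 + 0 + 1 + 1 = 6 ≡ 0 (mod 2).
  s_2 = 1 + 0 + 1 + 1 + 1 + 0 + 1 + 1 = 6 ≡ 0 (mod 2).
  s_3 = 0 + 0 + 1 + 1 + 0 + 1 + 1 + 1 = 5 ≡ 1 (mod 2).
  s_4 = 1 + 0 + 0 + 1 + 1 + 1 + 0 + 1 = 5 ≡ 1 (mod 2).
s = (0, 0, 1, 1)^T — this equals column 3 of H (binary 0011), so error is at position 3.
Correct: flip bit 3 of r = 100101111011011 to get c = 101101111011011.


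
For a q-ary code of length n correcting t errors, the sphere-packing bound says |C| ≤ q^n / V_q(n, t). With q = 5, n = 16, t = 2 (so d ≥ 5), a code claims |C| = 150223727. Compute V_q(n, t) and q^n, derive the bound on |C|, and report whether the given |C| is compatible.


V_q(n, t) = 1985, q^n = 152587890625, Hamming bound = 76870473, |C| = 150223727 > bound (violated).

Step 1: Compute V_q(n, t) = Σ_{j=0}^2 C(n, j) (q−1)^j.
  j = 0: C(16,0)·(4)^0 = 1·1 = 1.
  j = 1: C(16,1)·(4)^1 = 16·4 = 64.
  j = 2: C(16,2)·(4)^2 = 120·16 = 1920.
  V_q(n, t) = 1 + 64 + 1920 = 1985.
Step 2: q^n = 5^16 = 152587890625.
Step 3: Hamming bound ⌊q^n / V_q(n,t)⌋ = ⌊152587890625/1985⌋ = 76870473.
Step 4: Compare |C| = 150223727 to 76870473: violated.
The claimed |C| lies above the Hamming bound, so no 5-ary code of length 16 with d ≥ 5 can have 150223727 codewords.


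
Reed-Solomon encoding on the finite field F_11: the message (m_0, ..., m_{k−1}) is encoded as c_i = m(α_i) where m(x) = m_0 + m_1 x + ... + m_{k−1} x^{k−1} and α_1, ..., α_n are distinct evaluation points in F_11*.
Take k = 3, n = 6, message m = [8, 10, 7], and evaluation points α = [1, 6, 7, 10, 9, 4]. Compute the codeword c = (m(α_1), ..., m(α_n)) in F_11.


c = [3, 1, 3, 5, 5, 6]

Message polynomial: m(x) = 8 + 10·x + 7·x^2 (mod 11).
For each evaluation point α_i, compute m(α_i) mod 11:
  α_1 = 1: Horner steps 7 → 6 → 3, so m(1) = 3.
  α_2 = 6: Horner steps 7 → 8 → 1, so m(6) = 1.
  α_3 = 7: Horner steps 7 → 4 → 3, so m(7) = 3.
  α_4 = 10: Horner steps 7 → 3 → 5, so m(10) = 5.
  α_5 = 9: Horner steps 7 → 7 → 5, so m(9) = 5.
  α_6 = 4: Horner steps 7 → 5 → 6, so m(4) = 6.
Codeword c = [3, 1, 3, 5, 5, 6] ∈ F_11^6.


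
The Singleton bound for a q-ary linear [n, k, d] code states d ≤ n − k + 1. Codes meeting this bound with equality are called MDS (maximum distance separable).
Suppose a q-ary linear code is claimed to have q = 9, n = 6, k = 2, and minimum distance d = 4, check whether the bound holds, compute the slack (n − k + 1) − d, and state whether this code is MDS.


Singleton RHS = n − k + 1 = 5, slack = 1, bound satisfied, not MDS.

Singleton bound: d ≤ n − k + 1.
Here n = 6, k = 2, so n − k + 1 = 5.
Given d = 4, check d ≤ 5: YES.
Slack = (n − k + 1) − d = 1.
The code is NOT MDS (slack = 1 > 0).
Description: the claimed parameters are [6, 2, 4]_9; such a code would be non-MDS.


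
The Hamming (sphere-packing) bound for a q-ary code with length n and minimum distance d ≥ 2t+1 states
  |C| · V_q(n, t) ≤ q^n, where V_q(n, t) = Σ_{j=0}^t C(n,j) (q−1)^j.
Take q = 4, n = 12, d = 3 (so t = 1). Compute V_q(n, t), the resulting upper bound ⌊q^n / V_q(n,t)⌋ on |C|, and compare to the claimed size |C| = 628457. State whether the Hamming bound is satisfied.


V_q(n, t) = 37, q^n = 16777216, Hamming bound = 453438, |C| = 628457 > bound (violated).

Step 1: Compute V_q(n, t) = Σ_{j=0}^1 C(n, j) (q−1)^j.
  j = 0: C(12,0)·(3)^0 = 1·1 = 1.
  j = 1: C(12,1)·(3)^1 = 12·3 = 36.
  V_q(n, t) = 1 + 36 = 37.
Step 2: q^n = 4^12 = 16777216.
Step 3: Hamming bound ⌊q^n / V_q(n,t)⌋ = ⌊16777216/37⌋ = 453438.
Step 4: Compare |C| = 628457 to 453438: violated.
The claimed |C| lies above the Hamming bound, so no 4-ary code of length 12 with d ≥ 3 can have 628457 codewords.


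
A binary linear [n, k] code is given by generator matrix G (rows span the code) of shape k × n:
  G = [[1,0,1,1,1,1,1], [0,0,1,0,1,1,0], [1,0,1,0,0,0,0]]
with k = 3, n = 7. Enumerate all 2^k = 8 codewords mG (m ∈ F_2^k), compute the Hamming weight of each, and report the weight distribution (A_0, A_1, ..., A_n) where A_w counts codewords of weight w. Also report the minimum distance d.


Weight distribution: A_0 = 1, A_2 = 1, A_3 = 4, A_4 = 1, A_6 = 1. Minimum distance d = 2.

Enumerate all 2^3 = 8 messages m ∈ F_2^3.
For each, compute codeword c = mG in F_2^7, then tally its weight.
  m = 000 → c = 0000000, weight = 0.
  m = 100 → c = 1011111, weight = 6.
  m = 010 → c = 0010110, weight = 3.
  m = 110 → c = 1001001, weight = 3.
  m = 001 → c = 1010000, weight = 2.
  m = 101 → c = 0001111, weight = 4.
  m = 011 → c = 1000110, weight = 3.
  m = 111 → c = 0011001, weight = 3.
Tally weights:
  weight 0: 1 codewords.
  weight 2: 1 codewords.
  weight 3: 4 codewords.
  weight 4: 1 codewords.
  weight 6: 1 codewords.
Minimum distance d = smallest w > 0 with A_w > 0 = 2.
Sanity: Σ A_w = 8 = 2^3 = 8 ✓.


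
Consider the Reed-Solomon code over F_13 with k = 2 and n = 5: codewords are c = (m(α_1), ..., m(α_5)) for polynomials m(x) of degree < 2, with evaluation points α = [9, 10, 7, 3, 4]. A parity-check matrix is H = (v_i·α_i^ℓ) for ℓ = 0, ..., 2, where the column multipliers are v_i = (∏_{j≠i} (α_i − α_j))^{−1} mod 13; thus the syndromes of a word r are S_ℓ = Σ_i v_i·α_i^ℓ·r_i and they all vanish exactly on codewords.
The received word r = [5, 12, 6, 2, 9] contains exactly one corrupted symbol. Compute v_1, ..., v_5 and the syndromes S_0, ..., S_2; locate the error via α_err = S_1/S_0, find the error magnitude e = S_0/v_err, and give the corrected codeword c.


S = (4, 2, 1), error at position 3, error magnitude e = 2, c = [5, 12, 4, 2, 9].

Step 1: column multipliers v_i = (∏_{j≠i}(α_i − α_j))^{−1} mod 13.
  i = 1 (α = 9): (9−10)(9−7)(9−3)(9−4) = (−1)·2·6·5 = −60 ≡ 5, so v_1 = 5^{−1} = 8 (mod 13).
  i = 2 (α = 10): (10−9)(10−7)(10−3)(10−4) = 1·3·7·6 = 126 ≡ 9, so v_2 = 9^{−1} = 3 (mod 13).
  i = 3 (α = 7): (7−9)(7−10)(7−3)(7−4) = (−2)·(−3)·4·3 = 72 ≡ 7, so v_3 = 7^{−1} = 2 (mod 13).
  i = 4 (α = 3): (3−9)(3−10)(3−7)(3−4) = (−6)·(−7)·(−4)·(−1) = 168 ≡ 12, so v_4 = 12^{−1} = 12 (mod 13).
  i = 5 (α = 4): (4−9)(4−10)(4−7)(4−3) = (−5)·(−6)·(−3)·1 = −90 ≡ 1, so v_5 = 1^{−1} = 1 (mod 13).
  v = [8, 3, 2, 12, 1].
Step 2: syndromes of r = [5, 12, 6, 2, 9] (all sums mod 13).
  S_0 = Σ v_i r_i = 8·5 + 3·12 + 2·6 + 12·2 + 1·9 = 121 ≡ 4.
  S_1 = Σ v_i α_i r_i = 8·9·5 + 3·10·12 + 2·7·6 + 12·3·2 + 1·4·9 = 912 ≡ 2.
  α_i^2 mod 13 = [3, 9, 10, 9, 3].
  S_2 = Σ v_i α_i^2 r_i = 8·3·5 + 3·9·12 + 2·10·6 + 12·9·2 + 1·3·9 = 807 ≡ 1.
  S = (4, 2, 1) ≠ 0, so r is not a codeword (an error is present).
Step 3: locate the error. For a single error e at position i, S_ℓ = v_i·e·α_i^ℓ, so α_err = S_1/S_0.
  S_0^{−1} = 4^{−1} = 10 (mod 13), so α_err = 2·10 = 20 ≡ 7 = α_3. Error position i = 3.
  Consistency check: S_2/S_1 = 1·7 = 7 ≡ 7 = α_err ✓ (single-error assumption holds).
Step 4: error magnitude e = S_0/v_3 = S_0·∏_{j≠3}(α_3 − α_j) = 4·7 = 28 ≡ 2 (mod 13).
Step 5: correct position 3: c_3 = r_3 − e = 6 − 2 ≡ 4 (mod 13). Hence c = [5, 12, 4, 2, 9].
  Check: interpolating c through the α_i gives m(x) = 7 + 7·x (degree < 2) with m(α_i) = c_i for every i, so c is indeed a codeword.


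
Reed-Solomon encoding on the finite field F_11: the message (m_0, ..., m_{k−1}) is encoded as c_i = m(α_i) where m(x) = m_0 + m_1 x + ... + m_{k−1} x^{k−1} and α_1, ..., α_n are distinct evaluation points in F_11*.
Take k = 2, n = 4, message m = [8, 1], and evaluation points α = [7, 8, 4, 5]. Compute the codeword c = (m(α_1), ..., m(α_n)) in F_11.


c = [4, 5, 1, 2]

Message polynomial: m(x) = 8 + 1·x (mod 11).
For each evaluation point α_i, compute m(α_i) mod 11:
  α_1 = 7: Horner steps 1 → 4, so m(7) = 4.
  α_2 = 8: Horner steps 1 → 5, so m(8) = 5.
  α_3 = 4: Horner steps 1 → 1, so m(4) = 1.
  α_4 = 5: Horner steps 1 → 2, so m(5) = 2.
Codeword c = [4, 5, 1, 2] ∈ F_11^4.


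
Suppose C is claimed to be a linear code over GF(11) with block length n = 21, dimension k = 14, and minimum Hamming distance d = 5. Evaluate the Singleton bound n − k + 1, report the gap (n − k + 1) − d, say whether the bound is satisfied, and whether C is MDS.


Singleton RHS = n − k + 1 = 8, slack = 3, bound satisfied, not MDS.

Singleton bound: d ≤ n − k + 1.
Here n = 21, k = 14, so n − k + 1 = 8.
Given d = 5, check d ≤ 8: YES.
Slack = (n − k + 1) − d = 3.
The code is NOT MDS (slack = 3 > 0).
Description: the claimed parameters are [21, 14, 5]_11; such a code would be non-MDS.


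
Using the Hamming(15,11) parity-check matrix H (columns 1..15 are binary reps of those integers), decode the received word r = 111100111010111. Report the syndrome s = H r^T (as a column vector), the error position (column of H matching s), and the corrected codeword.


s = (0, 1, 0, 1)^T, error position = 5, corrected codeword c = 111110111010111

Compute s = H r^T mod 2 one row at a time:
  s_1 = 1 + 1 + 0 + 1 + 0 + 1 + 1 + 1 = 6 ≡ 0 (mod 2).
  s_2 = 1 + 0 + 0 + 1 + 0 + 1 + 1 + 1 = 5 ≡ 1 (mod 2).
  s_3 = 1 + 1 + 0 + 1 + 0 + 1 + 1 + 1 = 6 ≡ 0 (mod 2).
  s_4 = 1 + 1 + 0 + 1 + 1 + 1 + 1 + 1 = 7 ≡ 1 (mod 2).
s = (0, 1, 0, 1)^T — this equals column 5 of H (binary 0101), so error is at position 5.
Correct: flip bit 5 of r = 111100111010111 to get c = 111110111010111.


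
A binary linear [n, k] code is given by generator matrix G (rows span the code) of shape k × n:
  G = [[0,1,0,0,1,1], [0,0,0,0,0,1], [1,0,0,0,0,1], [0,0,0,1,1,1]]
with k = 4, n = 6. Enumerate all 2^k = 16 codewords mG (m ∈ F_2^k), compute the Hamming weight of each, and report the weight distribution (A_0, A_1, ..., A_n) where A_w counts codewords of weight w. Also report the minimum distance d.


Weight distribution: A_0 = 1, A_1 = 2, A_2 = 4, A_3 = 6, A_4 = 3. Minimum distance d = 1.

Enumerate all 2^4 = 16 messages m ∈ F_2^4.
For each, compute codeword c = mG in F_2^6, then tally its weight.
  m = 0000 → c = 000000, weight = 0.
  m = 1000 → c = 010011, weight = 3.
  m = 0100 → c = 000001, weight = 1.
  m = 1100 → c = 010010, weight = 2.
  m = 0010 → c = 100001, weight = 2.
  m = 1010 → c = 110010, weight = 3.
  m = 0110 → c = 100000, weight = 1.
  m = 1110 → c = 110011, weight = 4.
  m = 0001 → c = 000111, weight = 3.
  m = 1001 → c = 010100, weight = 2.
  m = 0101 → c = 000110, weight = 2.
  m = 1101 → c = 010101, weight = 3.
  m = 0011 → c = 100110, weight = 3.
  m = 1011 → c = 110101, weight = 4.
  m = 0111 → c = 100111, weight = 4.
  m = 1111 → c = 110100, weight = 3.
Tally weights:
  weight 0: 1 codewords.
  weight 1: 2 codewords.
  weight 2: 4 codewords.
  weight 3: 6 codewords.
  weight 4: 3 codewords.
Minimum distance d = smallest w > 0 with A_w > 0 = 1.
Sanity: Σ A_w = 16 = 2^4 = 16 ✓.


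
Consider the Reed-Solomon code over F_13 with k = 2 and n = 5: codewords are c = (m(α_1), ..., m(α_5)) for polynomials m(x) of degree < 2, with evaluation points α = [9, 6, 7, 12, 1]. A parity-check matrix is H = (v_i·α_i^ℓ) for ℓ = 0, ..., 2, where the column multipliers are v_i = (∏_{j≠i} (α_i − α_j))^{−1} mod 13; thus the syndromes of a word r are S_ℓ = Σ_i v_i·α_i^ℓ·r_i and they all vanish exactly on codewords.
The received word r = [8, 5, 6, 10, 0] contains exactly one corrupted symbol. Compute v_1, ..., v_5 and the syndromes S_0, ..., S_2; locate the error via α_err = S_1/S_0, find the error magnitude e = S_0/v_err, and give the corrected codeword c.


S = (6, 7, 6), error at position 4, error magnitude e = 12, c = [8, 5, 6, 11, 0].

Step 1: column multipliers v_i = (∏_{j≠i}(α_i − α_j))^{−1} mod 13.
  i = 1 (α = 9): (9−6)(9−7)(9−12)(9−1) = 3·2·(−3)·8 = −144 ≡ 12, so v_1 = 12^{−1} = 12 (mod 13).
  i = 2 (α = 6): (6−9)(6−7)(6−12)(6−1) = (−3)·(−1)·(−6)·5 = −90 ≡ 1, so v_2 = 1^{−1} = 1 (mod 13).
  i = 3 (α = 7): (7−9)(7−6)(7−12)(7−1) = (−2)·1·(−5)·6 = 60 ≡ 8, so v_3 = 8^{−1} = 5 (mod 13).
  i = 4 (α = 12): (12−9)(12−6)(12−7)(12−1) = 3·6·5·11 = 990 ≡ 2, so v_4 = 2^{−1} = 7 (mod 13).
  i = 5 (α = 1): (1−9)(1−6)(1−7)(1−12) = (−8)·(−5)·(−6)·(−11) = 2640 ≡ 1, so v_5 = 1^{−1} = 1 (mod 13).
  v = [12, 1, 5, 7, 1].
Step 2: syndromes of r = [8, 5, 6, 10, 0] (all sums mod 13).
  S_0 = Σ v_i r_i = 12·8 + 1·5 + 5·6 + 7·10 + 1·0 = 201 ≡ 6.
  S_1 = Σ v_i α_i r_i = 12·9·8 + 1·6·5 + 5·7·6 + 7·12·10 + 1·1·0 = 1944 ≡ 7.
  α_i^2 mod 13 = [3, 10, 10, 1, 1].
  S_2 = Σ v_i α_i^2 r_i = 12·3·8 + 1·10·5 + 5·10·6 + 7·1·10 + 1·1·0 = 708 ≡ 6.
  S = (6, 7, 6) ≠ 0, so r is not a codeword (an error is present).
Step 3: locate the error. For a single error e at position i, S_ℓ = v_i·e·α_i^ℓ, so α_err = S_1/S_0.
  S_0^{−1} = 6^{−1} = 11 (mod 13), so α_err = 7·11 = 77 ≡ 12 = α_4. Error position i = 4.
  Consistency check: S_2/S_1 = 6·2 = 12 ≡ 12 = α_err ✓ (single-error assumption holds).
Step 4: error magnitude e = S_0/v_4 = S_0·∏_{j≠4}(α_4 − α_j) = 6·2 = 12 ≡ 12 (mod 13).
Step 5: correct position 4: c_4 = r_4 − e = 10 − 12 ≡ 11 (mod 13). Hence c = [8, 5, 6, 11, 0].
  Check: interpolating c through the α_i gives m(x) = 12 + 1·x (degree < 2) with m(α_i) = c_i for every i, so c is indeed a codeword.


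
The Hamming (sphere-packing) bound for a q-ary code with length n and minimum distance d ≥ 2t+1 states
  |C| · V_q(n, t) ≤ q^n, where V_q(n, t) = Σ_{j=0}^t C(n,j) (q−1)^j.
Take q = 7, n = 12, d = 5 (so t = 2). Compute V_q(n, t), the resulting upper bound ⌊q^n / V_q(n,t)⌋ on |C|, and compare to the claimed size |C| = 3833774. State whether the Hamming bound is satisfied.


V_q(n, t) = 2449, q^n = 13841287201, Hamming bound = 5651811, |C| = 3833774 ≤ bound (satisfied).

Step 1: Compute V_q(n, t) = Σ_{j=0}^2 C(n, j) (q−1)^j.
  j = 0: C(12,0)·(6)^0 = 1·1 = 1.
  j = 1: C(12,1)·(6)^1 = 12·6 = 72.
  j = 2: C(12,2)·(6)^2 = 66·36 = 2376.
  V_q(n, t) = 1 + 72 + 2376 = 2449.
Step 2: q^n = 7^12 = 13841287201.
Step 3: Hamming bound ⌊q^n / V_q(n,t)⌋ = ⌊13841287201/2449⌋ = 5651811.
Step 4: Compare |C| = 3833774 to 5651811: satisfied.
The claimed |C| lies below the Hamming bound.


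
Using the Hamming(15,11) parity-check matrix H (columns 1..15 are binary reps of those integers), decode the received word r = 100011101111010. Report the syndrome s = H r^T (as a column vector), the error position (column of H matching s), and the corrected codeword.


s = (1, 1, 1, 1)^T, error position = 15, corrected codeword c = 100011101111011

Compute s = H r^T mod 2 one row at a time:
  s_1 = 0 + 1 + 1 + 1 + 1 + 0 + 1 + 0 = 5 ≡ 1 (mod 2).
  s_2 = 0 + 1 + 1 + 1 + 1 + 0 + 1 + 0 = 5 ≡ 1 (mod 2).
  s_3 = 0 + 0 + 1 + 1 + 1 + 1 + 1 + 0 = 5 ≡ 1 (mod 2).
  s_4 = 1 + 0 + 1 + 1 + 1 + 1 + 0 + 0 = 5 ≡ 1 (mod 2).
s = (1, 1, 1, 1)^T — this equals column 15 of H (binary 1111), so error is at position 15.
Correct: flip bit 15 of r = 100011101111010 to get c = 100011101111011.
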